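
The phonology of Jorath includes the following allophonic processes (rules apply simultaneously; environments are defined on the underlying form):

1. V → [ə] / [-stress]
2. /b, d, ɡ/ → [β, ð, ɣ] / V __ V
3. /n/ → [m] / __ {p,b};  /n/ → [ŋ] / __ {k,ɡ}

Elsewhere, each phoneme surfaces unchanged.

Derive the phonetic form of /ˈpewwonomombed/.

/e/ (between /p/ and /w/): rule 1 targets it, but not in an unstressed syllable → unchanged [e].
/o/ — between /w/ and /n/, in an unstressed syllable — surfaces as [ə] (rule 1).
/n/ (between /o/ and /o/) is in the target of rule 3 but the environment (before a labial or velar stop) is not met → [n].
/o/ (between /n/ and /m/): in an unstressed syllable, so rule 1 applies → [ə].
Rule 1 applies to /o/ (between /m/ and /m/: in an unstressed syllable) → [ə].
/b/ (between /m/ and /e/) fails the environment for rule 2, so it stays [b].
Rule 1 applies to /e/ (between /b/ and /d/: in an unstressed syllable) → [ə].
/d/ — word-final; rule 2 does not apply here → [d].

[ˈpewwənəməmbəd]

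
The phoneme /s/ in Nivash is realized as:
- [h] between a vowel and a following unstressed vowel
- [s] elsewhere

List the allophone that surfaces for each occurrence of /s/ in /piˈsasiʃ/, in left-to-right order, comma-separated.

Occurrence 1 (position 3): no conditioning environment matches → elsewhere allophone [s].
Occurrence 2 (position 5): between a vowel and a following unstressed vowel → [h].

[s], [h]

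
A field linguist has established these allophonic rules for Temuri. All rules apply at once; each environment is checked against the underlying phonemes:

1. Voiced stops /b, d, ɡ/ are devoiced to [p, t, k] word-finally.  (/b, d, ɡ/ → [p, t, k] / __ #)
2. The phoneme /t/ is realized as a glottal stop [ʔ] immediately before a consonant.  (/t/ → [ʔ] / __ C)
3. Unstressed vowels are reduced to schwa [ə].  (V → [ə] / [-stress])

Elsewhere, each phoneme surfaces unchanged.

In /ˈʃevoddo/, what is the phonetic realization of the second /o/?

/o/ (word-final): in an unstressed syllable, so rule 3 applies → [ə].

[ə]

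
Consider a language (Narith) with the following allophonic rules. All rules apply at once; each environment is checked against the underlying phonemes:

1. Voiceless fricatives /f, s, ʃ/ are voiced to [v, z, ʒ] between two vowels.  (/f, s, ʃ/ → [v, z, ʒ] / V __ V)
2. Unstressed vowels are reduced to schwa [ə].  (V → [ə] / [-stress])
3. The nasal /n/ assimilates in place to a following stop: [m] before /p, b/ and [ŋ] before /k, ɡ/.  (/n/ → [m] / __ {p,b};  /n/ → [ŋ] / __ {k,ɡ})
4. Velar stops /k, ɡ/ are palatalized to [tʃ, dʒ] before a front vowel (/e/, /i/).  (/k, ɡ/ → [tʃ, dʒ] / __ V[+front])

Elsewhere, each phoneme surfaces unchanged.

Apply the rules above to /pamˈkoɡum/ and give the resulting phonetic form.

/p/ (word-initial): no rule targets it → [p].
/a/ meets the environment for rule 2 (in an unstressed syllable) → [ə].
/m/ (between /a/ and /k/) is unaffected → [m].
/k/ — between /m/ and /o/; rule 4 does not apply here → [k].
/o/ (between /k/ and /ɡ/) is in the target of rule 2 but the environment (in an unstressed syllable) is not met → [o].
/ɡ/ — between /o/ and /u/; rule 4 does not apply here → [ɡ].
/u/ (between /ɡ/ and /m/): in an unstressed syllable, so rule 2 applies → [ə].
/m/ (word-final): no rule targets it → [m].

[pəmˈkoɡəm]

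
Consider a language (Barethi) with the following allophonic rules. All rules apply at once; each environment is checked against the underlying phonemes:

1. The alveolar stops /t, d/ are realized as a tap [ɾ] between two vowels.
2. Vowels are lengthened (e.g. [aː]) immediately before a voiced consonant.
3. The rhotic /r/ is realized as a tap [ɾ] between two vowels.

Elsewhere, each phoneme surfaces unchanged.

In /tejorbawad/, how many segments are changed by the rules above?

4

Segments that undergo a rule: /e/ → [eː] (rule 2); /o/ → [oː] (rule 2); /a/ → [aː] (rule 2); /a/ → [aː] (rule 2).
All other segments surface unchanged.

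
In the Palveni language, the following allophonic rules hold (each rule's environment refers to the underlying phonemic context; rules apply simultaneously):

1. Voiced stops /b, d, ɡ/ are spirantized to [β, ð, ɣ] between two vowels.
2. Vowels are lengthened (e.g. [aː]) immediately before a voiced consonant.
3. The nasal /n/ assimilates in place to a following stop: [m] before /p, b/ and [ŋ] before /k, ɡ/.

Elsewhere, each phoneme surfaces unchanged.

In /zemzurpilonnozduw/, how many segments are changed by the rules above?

6

Segments that undergo a rule: /e/ → [eː] (rule 2); /u/ → [uː] (rule 2); /i/ → [iː] (rule 2); /o/ → [oː] (rule 2); /o/ → [oː] (rule 2); /u/ → [uː] (rule 2).
All other segments surface unchanged.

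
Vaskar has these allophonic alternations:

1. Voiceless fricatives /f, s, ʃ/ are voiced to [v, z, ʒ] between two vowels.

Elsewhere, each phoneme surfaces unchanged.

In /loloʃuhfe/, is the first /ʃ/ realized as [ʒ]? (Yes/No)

Yes

/ʃ/ (between /o/ and /u/) occurs between two vowels → [ʒ] by rule 1.
The actual realization is [ʒ], which matches [ʒ].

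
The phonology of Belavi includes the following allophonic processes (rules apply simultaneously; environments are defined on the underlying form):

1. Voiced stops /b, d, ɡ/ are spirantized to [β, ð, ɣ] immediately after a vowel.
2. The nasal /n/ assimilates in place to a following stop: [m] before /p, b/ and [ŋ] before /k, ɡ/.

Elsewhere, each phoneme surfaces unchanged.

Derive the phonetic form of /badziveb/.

/b/ (word-initial) fails the environment for rule 1, so it stays [b].
/a/ (between /b/ and /d/): no rule targets it → [a].
/d/ (between /a/ and /z/) occurs immediately after a vowel → [ð] by rule 1.
/z/ stays [z].
/i/ (between /z/ and /v/): no rule targets it → [i].
/v/ (between /i/ and /e/) is unaffected → [v].
/e/ — not in any rule's target class → [e].
/b/ (word-final) occurs immediately after a vowel → [β] by rule 1.

[baðziveβ]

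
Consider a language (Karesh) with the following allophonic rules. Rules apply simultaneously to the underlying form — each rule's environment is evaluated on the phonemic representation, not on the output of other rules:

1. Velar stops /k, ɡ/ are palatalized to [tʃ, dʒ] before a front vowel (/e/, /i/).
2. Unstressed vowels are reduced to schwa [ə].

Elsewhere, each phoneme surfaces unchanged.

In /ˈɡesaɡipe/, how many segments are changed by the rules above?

5

Segments that undergo a rule: /ɡ/ → [dʒ] (rule 1); /a/ → [ə] (rule 2); /ɡ/ → [dʒ] (rule 1); /i/ → [ə] (rule 2); /e/ → [ə] (rule 2).
All other segments surface unchanged.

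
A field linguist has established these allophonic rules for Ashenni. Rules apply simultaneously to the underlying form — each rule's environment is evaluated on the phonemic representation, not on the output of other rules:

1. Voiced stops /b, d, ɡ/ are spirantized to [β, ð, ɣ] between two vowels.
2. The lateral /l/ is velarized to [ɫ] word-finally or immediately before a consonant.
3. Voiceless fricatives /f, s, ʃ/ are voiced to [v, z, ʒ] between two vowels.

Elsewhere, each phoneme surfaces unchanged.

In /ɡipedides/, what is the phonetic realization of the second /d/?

[ð]

/d/ — between /i/ and /e/, between two vowels — surfaces as [ð] (rule 1).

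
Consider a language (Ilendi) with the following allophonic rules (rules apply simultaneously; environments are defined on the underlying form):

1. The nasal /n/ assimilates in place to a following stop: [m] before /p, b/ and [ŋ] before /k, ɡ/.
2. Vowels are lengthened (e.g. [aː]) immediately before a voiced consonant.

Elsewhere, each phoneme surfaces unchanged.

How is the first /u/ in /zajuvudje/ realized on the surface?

Rule 2 applies to /u/ (between /j/ and /v/: before a voiced consonant) → [uː].

[uː]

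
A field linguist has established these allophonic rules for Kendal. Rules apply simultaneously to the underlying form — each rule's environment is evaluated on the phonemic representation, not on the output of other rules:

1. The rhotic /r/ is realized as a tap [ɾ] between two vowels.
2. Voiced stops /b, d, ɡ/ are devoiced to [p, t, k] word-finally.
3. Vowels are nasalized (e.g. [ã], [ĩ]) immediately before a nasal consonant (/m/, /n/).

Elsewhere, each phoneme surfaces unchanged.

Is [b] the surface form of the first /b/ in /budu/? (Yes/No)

Yes

/b/ (word-initial) is in the target of rule 2 but the environment (word-finally) is not met → [b].
The actual realization is [b], which matches [b].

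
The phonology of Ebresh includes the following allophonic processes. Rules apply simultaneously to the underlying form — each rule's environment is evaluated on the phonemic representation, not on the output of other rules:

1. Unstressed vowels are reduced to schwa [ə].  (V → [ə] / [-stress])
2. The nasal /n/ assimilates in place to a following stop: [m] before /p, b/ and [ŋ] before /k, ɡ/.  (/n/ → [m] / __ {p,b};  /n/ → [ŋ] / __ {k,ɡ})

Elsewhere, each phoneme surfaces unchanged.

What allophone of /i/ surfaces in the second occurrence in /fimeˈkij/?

/i/ — between /k/ and /j/; rule 1 does not apply here → [i].

[i]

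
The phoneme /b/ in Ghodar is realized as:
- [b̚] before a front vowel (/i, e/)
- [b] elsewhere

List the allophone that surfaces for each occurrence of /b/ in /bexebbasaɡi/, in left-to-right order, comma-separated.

Occurrence 1 (position 1): before a front vowel (/i, e/) → [b̚].
Occurrence 2 (position 5): no conditioning environment matches → elsewhere allophone [b].
Occurrence 3 (position 6): no conditioning environment matches → elsewhere allophone [b].

[b̚], [b], [b]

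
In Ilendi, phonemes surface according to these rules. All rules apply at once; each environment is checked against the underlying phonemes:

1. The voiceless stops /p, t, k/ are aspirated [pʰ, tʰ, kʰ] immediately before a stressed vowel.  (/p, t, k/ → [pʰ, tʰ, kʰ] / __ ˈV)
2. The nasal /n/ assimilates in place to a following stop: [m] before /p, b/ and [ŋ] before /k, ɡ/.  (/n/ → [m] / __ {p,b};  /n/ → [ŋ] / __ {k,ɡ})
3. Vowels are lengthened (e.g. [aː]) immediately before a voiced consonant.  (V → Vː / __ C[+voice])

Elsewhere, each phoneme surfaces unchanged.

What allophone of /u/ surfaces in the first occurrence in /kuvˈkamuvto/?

[uː]

/u/ — between /k/ and /v/, before a voiced consonant — surfaces as [uː] (rule 3).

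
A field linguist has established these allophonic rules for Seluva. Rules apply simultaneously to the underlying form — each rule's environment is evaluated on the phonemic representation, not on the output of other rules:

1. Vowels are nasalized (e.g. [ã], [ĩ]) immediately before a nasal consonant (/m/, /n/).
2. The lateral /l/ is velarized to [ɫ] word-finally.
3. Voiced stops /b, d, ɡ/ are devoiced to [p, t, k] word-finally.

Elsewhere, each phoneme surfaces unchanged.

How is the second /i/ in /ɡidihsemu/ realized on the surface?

/i/ (between /d/ and /h/) is in the target of rule 1 but the environment (before a nasal consonant) is not met → [i].

[i]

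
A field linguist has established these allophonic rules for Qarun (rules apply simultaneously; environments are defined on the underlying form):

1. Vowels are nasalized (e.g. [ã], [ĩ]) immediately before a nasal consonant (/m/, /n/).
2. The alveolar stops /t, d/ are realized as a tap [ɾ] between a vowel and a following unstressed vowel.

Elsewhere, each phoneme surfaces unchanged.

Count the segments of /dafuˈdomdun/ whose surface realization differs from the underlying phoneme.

Segments that undergo a rule: /o/ → [õ] (rule 1); /u/ → [ũ] (rule 1).
All other segments surface unchanged.

2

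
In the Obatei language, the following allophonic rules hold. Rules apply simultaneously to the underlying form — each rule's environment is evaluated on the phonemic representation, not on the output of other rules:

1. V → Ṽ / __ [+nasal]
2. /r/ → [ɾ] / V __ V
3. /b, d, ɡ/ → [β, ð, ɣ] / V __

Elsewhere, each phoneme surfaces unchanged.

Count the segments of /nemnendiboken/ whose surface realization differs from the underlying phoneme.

Segments that undergo a rule: /e/ → [ẽ] (rule 1); /e/ → [ẽ] (rule 1); /b/ → [β] (rule 3); /e/ → [ẽ] (rule 1).
All other segments surface unchanged.

4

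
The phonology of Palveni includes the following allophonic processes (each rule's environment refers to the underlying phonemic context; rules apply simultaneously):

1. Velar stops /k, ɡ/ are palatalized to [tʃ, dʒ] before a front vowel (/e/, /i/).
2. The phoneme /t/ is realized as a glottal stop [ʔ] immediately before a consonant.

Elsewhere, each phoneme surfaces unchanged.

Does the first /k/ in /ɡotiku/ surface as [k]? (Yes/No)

Yes

/k/ (between /i/ and /u/): rule 1 targets it, but not before a front vowel → unchanged [k].
The actual realization is [k], which matches [k].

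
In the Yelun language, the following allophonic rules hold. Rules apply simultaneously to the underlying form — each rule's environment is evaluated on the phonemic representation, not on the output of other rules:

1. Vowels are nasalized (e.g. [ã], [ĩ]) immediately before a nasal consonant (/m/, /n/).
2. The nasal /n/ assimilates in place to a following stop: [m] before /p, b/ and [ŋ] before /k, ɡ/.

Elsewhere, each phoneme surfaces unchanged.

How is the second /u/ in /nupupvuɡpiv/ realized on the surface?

[u]

/u/ — between /p/ and /p/; rule 1 does not apply here → [u].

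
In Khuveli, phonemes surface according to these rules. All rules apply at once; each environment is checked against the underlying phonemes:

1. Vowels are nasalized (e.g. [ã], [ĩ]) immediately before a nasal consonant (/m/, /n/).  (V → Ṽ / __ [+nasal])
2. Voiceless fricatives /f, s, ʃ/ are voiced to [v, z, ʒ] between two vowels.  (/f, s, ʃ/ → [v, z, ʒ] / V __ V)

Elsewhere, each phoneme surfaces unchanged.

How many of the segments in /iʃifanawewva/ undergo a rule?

3

Segments that undergo a rule: /ʃ/ → [ʒ] (rule 2); /f/ → [v] (rule 2); /a/ → [ã] (rule 1).
All other segments surface unchanged.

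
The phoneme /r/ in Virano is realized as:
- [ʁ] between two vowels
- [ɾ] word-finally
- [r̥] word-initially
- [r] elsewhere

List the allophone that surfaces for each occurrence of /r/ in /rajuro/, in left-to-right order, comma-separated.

[r̥], [ʁ]

Occurrence 1 (position 1): word-initially → [r̥].
Occurrence 2 (position 5): between two vowels → [ʁ].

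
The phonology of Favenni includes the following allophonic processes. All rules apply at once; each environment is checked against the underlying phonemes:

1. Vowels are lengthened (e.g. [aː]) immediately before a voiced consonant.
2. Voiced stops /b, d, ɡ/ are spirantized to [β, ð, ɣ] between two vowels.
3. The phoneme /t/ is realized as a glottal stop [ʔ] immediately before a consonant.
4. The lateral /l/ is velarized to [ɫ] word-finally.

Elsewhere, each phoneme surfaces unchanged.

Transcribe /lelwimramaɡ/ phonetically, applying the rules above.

[leːlwiːmraːmaːɡ]

/l/ — word-initial; rule 4 does not apply here → [l].
/e/ — between /l/ and /l/, before a voiced consonant — surfaces as [eː] (rule 1).
/l/ (between /e/ and /w/) is in the target of rule 4 but the environment (word-finally) is not met → [l].
/i/ meets the environment for rule 1 (before a voiced consonant) → [iː].
Rule 1 applies to /a/ (between /r/ and /m/: before a voiced consonant) → [aː].
/a/ (between /m/ and /ɡ/) occurs before a voiced consonant → [aː] by rule 1.
/ɡ/ (word-final) is in the target of rule 2 but the environment (between two vowels) is not met → [ɡ].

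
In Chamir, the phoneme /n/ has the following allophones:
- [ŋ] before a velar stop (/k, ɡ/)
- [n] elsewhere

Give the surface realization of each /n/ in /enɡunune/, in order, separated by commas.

Occurrence 1 (position 2): before a velar stop → [ŋ].
Occurrence 2 (position 5): no conditioning environment matches → elsewhere allophone [n].
Occurrence 3 (position 7): no conditioning environment matches → elsewhere allophone [n].

[ŋ], [n], [n]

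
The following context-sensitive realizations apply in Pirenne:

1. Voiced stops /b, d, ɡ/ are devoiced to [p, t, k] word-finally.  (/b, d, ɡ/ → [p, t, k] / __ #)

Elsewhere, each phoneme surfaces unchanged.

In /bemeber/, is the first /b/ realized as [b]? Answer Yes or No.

/b/ (word-initial) fails the environment for rule 1, so it stays [b].
The actual realization is [b], which matches [b].

Yes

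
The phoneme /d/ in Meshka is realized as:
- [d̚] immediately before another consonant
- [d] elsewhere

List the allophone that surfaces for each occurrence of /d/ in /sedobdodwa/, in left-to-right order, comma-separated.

[d], [d], [d̚]

Occurrence 1 (position 3): no conditioning environment matches → elsewhere allophone [d].
Occurrence 2 (position 6): no conditioning environment matches → elsewhere allophone [d].
Occurrence 3 (position 8): immediately before another consonant → [d̚].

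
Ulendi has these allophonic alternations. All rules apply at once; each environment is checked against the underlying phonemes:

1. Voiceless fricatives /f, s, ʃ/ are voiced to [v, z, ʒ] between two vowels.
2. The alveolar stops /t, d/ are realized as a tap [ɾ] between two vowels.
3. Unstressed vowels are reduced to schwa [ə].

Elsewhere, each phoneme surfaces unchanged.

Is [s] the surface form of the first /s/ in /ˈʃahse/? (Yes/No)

Yes

/s/ (between /h/ and /e/): rule 1 targets it, but not between two vowels → unchanged [s].
The actual realization is [s], which matches [s].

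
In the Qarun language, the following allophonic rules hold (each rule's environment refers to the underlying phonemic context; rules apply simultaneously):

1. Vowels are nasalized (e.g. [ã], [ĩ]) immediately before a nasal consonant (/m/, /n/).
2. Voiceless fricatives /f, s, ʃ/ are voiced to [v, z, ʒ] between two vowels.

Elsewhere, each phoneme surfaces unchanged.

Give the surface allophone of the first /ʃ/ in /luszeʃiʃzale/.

/ʃ/ — between /e/ and /i/, between two vowels — surfaces as [ʒ] (rule 2).

[ʒ]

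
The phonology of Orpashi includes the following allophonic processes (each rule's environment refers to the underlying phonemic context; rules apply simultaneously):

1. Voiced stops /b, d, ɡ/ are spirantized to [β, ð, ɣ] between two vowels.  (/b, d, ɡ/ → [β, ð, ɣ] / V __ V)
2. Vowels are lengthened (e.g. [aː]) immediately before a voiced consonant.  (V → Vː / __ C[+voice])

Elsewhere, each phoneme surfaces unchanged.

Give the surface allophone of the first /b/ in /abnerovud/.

/b/ — between /a/ and /n/; rule 1 does not apply here → [b].

[b]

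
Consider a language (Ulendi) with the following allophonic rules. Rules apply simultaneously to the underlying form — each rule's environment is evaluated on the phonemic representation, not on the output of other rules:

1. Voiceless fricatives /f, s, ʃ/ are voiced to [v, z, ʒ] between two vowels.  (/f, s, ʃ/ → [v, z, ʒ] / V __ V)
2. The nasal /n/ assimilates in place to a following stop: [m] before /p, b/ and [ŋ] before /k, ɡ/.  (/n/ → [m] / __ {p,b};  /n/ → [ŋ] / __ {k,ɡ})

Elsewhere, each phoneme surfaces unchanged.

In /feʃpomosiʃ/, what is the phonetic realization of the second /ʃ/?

[ʃ]

/ʃ/ (word-final) fails the environment for rule 1, so it stays [ʃ].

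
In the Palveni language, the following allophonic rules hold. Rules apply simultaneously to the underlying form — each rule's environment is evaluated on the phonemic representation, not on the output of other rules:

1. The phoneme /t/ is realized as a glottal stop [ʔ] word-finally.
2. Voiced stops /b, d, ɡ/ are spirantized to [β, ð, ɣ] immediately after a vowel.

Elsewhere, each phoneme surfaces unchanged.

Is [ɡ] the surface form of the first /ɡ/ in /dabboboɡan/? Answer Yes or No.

No

/ɡ/ (between /o/ and /a/) occurs immediately after a vowel → [ɣ] by rule 2.
The actual realization is [ɣ], not [ɡ].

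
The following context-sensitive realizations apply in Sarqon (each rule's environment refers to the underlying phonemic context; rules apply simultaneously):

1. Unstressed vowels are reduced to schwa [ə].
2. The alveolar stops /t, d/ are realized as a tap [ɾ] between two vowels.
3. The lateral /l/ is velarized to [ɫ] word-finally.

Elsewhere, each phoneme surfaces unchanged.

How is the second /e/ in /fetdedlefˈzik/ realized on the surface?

[ə]

/e/ (between /d/ and /d/) occurs in an unstressed syllable → [ə] by rule 1.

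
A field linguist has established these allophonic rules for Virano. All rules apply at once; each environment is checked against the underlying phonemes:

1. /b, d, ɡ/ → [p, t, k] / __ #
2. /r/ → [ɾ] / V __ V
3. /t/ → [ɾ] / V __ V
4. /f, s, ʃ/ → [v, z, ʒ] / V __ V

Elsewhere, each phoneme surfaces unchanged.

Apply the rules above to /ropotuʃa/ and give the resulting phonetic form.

/r/ — word-initial; rule 2 does not apply here → [r].
/o/ stays [o].
/p/ — not in any rule's target class → [p].
/o/ (between /p/ and /t/): no rule targets it → [o].
/t/ — between /o/ and /u/, between two vowels — surfaces as [ɾ] (rule 3).
/u/ (between /t/ and /ʃ/) is unaffected → [u].
/ʃ/ (between /u/ and /a/) occurs between two vowels → [ʒ] by rule 4.
/a/ stays [a].

[ropoɾuʒa]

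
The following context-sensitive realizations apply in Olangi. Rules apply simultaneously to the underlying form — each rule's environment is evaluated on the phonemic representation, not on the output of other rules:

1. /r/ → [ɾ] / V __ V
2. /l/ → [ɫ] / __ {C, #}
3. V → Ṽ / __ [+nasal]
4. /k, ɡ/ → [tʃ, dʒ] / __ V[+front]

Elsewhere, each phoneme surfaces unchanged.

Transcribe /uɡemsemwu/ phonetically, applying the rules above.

/u/ (word-initial): rule 3 targets it, but not before a nasal consonant → unchanged [u].
/ɡ/ (between /u/ and /e/) occurs before a front vowel → [dʒ] by rule 4.
/e/ (between /ɡ/ and /m/): before a nasal consonant, so rule 3 applies → [ẽ].
/e/ (between /s/ and /m/): before a nasal consonant, so rule 3 applies → [ẽ].
/u/ — word-final; rule 3 does not apply here → [u].

[udʒẽmsẽmwu]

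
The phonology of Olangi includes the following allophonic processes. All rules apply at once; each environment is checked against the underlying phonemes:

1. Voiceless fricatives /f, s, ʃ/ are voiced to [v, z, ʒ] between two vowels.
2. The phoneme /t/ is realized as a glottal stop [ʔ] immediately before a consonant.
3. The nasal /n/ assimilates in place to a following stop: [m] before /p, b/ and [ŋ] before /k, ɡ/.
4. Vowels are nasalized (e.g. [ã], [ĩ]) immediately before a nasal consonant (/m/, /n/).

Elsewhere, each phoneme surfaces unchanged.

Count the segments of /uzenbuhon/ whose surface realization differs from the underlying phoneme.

Segments that undergo a rule: /e/ → [ẽ] (rule 4); /n/ → [m] (rule 3); /o/ → [õ] (rule 4).
All other segments surface unchanged.

3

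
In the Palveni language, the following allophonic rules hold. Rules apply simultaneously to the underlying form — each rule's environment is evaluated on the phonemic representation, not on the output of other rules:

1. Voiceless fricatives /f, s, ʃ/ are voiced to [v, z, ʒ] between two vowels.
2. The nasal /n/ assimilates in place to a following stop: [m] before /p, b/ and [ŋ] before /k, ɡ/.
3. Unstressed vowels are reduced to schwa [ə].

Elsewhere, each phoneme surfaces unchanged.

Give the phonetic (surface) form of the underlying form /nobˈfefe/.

[nəbˈfevə]

/n/ (word-initial): rule 2 targets it, but not before a labial or velar stop → unchanged [n].
Rule 3 applies to /o/ (between /n/ and /b/: in an unstressed syllable) → [ə].
/b/ — not in any rule's target class → [b].
/f/ (between /b/ and /e/): rule 1 targets it, but not between two vowels → unchanged [f].
/e/ (between /f/ and /f/): rule 3 targets it, but not in an unstressed syllable → unchanged [e].
/f/ (between /e/ and /e/): between two vowels, so rule 1 applies → [v].
Rule 3 applies to /e/ (word-final: in an unstressed syllable) → [ə].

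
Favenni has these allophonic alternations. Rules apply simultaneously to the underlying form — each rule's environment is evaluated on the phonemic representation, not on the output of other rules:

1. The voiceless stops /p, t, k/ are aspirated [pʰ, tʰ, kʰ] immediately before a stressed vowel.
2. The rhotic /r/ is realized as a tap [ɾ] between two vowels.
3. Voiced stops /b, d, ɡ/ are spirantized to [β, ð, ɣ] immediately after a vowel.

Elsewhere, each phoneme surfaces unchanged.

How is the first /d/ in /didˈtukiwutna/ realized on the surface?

[d]

/d/ (word-initial) fails the environment for rule 3, so it stays [d].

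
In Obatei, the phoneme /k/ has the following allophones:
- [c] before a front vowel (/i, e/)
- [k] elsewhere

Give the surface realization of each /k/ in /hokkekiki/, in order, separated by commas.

Occurrence 1 (position 3): no conditioning environment matches → elsewhere allophone [k].
Occurrence 2 (position 4): before a front vowel → [c].
Occurrence 3 (position 6): before a front vowel → [c].
Occurrence 4 (position 8): before a front vowel → [c].

[k], [c], [c], [c]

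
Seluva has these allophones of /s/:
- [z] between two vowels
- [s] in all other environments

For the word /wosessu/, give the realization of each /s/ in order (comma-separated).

[z], [s], [s]

Occurrence 1 (position 3): between two vowels → [z].
Occurrence 2 (position 5): no conditioning environment matches → elsewhere allophone [s].
Occurrence 3 (position 6): no conditioning environment matches → elsewhere allophone [s].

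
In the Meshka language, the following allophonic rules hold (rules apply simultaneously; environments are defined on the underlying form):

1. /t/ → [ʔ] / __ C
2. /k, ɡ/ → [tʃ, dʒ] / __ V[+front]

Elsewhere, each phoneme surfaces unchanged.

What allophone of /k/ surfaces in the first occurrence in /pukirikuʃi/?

[tʃ]

/k/ — between /u/ and /i/, before a front vowel — surfaces as [tʃ] (rule 2).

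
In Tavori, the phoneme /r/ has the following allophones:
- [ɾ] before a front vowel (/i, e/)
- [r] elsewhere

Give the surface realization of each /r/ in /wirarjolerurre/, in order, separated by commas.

Occurrence 1 (position 3): no conditioning environment matches → elsewhere allophone [r].
Occurrence 2 (position 5): no conditioning environment matches → elsewhere allophone [r].
Occurrence 3 (position 10): no conditioning environment matches → elsewhere allophone [r].
Occurrence 4 (position 12): no conditioning environment matches → elsewhere allophone [r].
Occurrence 5 (position 13): before a front vowel (/i, e/) → [ɾ].

[r], [r], [r], [r], [ɾ]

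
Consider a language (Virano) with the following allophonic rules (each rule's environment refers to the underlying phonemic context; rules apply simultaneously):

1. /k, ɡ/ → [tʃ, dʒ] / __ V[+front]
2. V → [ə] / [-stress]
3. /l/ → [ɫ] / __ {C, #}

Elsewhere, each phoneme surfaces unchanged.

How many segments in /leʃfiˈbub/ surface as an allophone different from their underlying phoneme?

2

Segments that undergo a rule: /e/ → [ə] (rule 2); /i/ → [ə] (rule 2).
All other segments surface unchanged.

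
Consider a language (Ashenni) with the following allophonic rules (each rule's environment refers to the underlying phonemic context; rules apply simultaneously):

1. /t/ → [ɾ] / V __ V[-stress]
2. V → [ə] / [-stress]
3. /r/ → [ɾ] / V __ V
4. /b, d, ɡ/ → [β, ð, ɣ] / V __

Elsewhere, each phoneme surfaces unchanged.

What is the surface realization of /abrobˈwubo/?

[əβrəβˈwuβə]

Rule 2 applies to /a/ (word-initial: in an unstressed syllable) → [ə].
/b/ (between /a/ and /r/): immediately after a vowel, so rule 4 applies → [β].
/r/ — between /b/ and /o/; rule 3 does not apply here → [r].
Rule 2 applies to /o/ (between /r/ and /b/: in an unstressed syllable) → [ə].
/b/ (between /o/ and /w/) occurs immediately after a vowel → [β] by rule 4.
/w/ — not in any rule's target class → [w].
/u/ — between /w/ and /b/; rule 2 does not apply here → [u].
/b/ (between /u/ and /o/) occurs immediately after a vowel → [β] by rule 4.
/o/ (word-final): in an unstressed syllable, so rule 2 applies → [ə].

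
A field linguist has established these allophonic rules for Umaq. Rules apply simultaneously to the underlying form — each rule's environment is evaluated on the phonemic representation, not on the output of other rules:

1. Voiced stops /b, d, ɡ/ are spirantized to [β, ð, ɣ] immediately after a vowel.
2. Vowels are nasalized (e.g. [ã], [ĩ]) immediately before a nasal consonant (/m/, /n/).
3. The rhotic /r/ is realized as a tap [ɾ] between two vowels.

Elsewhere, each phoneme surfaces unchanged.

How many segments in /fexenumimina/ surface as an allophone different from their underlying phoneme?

4

Segments that undergo a rule: /e/ → [ẽ] (rule 2); /u/ → [ũ] (rule 2); /i/ → [ĩ] (rule 2); /i/ → [ĩ] (rule 2).
All other segments surface unchanged.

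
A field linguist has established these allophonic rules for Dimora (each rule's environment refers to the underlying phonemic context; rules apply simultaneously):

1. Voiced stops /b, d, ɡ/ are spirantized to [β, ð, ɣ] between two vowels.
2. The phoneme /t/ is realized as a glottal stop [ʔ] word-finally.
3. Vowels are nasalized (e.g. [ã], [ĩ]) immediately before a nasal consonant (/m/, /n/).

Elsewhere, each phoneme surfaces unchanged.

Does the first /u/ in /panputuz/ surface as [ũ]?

/u/ — between /p/ and /t/; rule 3 does not apply here → [u].
The actual realization is [u], not [ũ].

No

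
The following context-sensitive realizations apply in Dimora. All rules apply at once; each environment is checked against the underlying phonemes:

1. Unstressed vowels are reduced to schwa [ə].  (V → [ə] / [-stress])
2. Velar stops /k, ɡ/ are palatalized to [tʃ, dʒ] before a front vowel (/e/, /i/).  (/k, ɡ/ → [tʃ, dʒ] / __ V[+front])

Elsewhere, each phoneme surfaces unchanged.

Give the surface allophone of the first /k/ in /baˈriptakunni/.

[k]

/k/ (between /a/ and /u/) is in the target of rule 2 but the environment (before a front vowel) is not met → [k].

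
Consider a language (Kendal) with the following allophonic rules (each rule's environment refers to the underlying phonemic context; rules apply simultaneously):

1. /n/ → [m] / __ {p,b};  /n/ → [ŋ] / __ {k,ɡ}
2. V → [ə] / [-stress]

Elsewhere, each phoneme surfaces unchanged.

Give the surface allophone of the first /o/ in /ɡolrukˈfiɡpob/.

/o/ (between /ɡ/ and /l/) occurs in an unstressed syllable → [ə] by rule 2.

[ə]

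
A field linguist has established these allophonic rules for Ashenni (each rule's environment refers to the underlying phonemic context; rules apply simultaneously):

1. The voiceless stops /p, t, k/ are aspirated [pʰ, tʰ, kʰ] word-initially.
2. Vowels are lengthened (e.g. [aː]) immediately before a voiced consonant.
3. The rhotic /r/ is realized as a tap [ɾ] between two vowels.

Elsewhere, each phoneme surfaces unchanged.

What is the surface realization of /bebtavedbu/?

/b/ — not in any rule's target class → [b].
/e/ (between /b/ and /b/) occurs before a voiced consonant → [eː] by rule 2.
/b/ (between /e/ and /t/) is unaffected → [b].
/t/ (between /b/ and /a/) is in the target of rule 1 but the environment (word-initially) is not met → [t].
/a/ meets the environment for rule 2 (before a voiced consonant) → [aː].
/v/ (between /a/ and /e/): no rule targets it → [v].
/e/ (between /v/ and /d/): before a voiced consonant, so rule 2 applies → [eː].
/d/ — not in any rule's target class → [d].
/b/ — not in any rule's target class → [b].
/u/ (word-final) fails the environment for rule 2, so it stays [u].

[beːbtaːveːdbu]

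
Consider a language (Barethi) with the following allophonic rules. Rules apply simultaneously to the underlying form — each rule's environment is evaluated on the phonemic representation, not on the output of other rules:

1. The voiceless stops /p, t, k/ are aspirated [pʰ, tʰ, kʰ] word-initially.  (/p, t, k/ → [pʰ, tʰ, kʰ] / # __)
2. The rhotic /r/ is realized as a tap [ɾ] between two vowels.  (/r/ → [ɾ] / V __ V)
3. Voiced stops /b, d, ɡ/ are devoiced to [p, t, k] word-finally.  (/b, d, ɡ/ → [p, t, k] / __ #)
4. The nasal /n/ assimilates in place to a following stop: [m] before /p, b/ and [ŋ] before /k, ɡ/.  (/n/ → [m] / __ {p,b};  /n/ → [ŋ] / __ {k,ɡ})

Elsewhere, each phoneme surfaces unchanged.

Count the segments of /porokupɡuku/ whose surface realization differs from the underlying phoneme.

Segments that undergo a rule: /p/ → [pʰ] (rule 1); /r/ → [ɾ] (rule 2).
All other segments surface unchanged.

2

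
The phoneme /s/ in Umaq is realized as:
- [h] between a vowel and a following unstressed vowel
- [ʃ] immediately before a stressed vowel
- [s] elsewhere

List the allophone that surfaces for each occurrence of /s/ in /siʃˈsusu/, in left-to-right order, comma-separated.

[s], [ʃ], [h]

Occurrence 1 (position 1): no conditioning environment matches → elsewhere allophone [s].
Occurrence 2 (position 4): immediately before a stressed vowel → [ʃ].
Occurrence 3 (position 6): between a vowel and a following unstressed vowel → [h].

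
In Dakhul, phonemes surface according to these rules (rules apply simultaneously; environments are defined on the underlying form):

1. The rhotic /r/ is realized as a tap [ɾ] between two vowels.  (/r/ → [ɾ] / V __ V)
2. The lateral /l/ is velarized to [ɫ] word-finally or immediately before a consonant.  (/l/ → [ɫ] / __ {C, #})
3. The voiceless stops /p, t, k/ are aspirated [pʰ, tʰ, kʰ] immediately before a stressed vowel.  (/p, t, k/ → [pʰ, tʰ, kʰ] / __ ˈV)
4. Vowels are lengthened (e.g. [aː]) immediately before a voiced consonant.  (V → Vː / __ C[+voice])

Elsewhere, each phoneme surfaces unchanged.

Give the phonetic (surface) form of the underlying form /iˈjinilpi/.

Rule 4 applies to /i/ (word-initial: before a voiced consonant) → [iː].
Rule 4 applies to /i/ (between /j/ and /n/: before a voiced consonant) → [iː].
/i/ — between /n/ and /l/, before a voiced consonant — surfaces as [iː] (rule 4).
/l/ (between /i/ and /p/): word-finally or immediately before a consonant, so rule 2 applies → [ɫ].
/p/ (between /l/ and /i/) is in the target of rule 3 but the environment (immediately before a stressed vowel) is not met → [p].
/i/ (word-final): rule 4 targets it, but not before a voiced consonant → unchanged [i].

[iːˈjiːniːɫpi]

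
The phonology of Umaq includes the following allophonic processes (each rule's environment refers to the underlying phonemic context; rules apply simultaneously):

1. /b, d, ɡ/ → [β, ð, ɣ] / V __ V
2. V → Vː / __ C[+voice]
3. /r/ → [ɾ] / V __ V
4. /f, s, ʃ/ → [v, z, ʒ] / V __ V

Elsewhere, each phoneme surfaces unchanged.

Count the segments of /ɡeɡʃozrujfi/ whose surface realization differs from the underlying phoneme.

3

Segments that undergo a rule: /e/ → [eː] (rule 2); /o/ → [oː] (rule 2); /u/ → [uː] (rule 2).
All other segments surface unchanged.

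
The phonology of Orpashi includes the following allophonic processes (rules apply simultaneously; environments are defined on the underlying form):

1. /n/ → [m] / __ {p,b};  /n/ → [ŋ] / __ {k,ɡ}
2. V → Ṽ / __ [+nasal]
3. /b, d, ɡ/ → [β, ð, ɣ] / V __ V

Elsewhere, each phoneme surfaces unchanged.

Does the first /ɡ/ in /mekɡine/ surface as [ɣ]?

/ɡ/ (between /k/ and /i/) fails the environment for rule 3, so it stays [ɡ].
The actual realization is [ɡ], not [ɣ].

No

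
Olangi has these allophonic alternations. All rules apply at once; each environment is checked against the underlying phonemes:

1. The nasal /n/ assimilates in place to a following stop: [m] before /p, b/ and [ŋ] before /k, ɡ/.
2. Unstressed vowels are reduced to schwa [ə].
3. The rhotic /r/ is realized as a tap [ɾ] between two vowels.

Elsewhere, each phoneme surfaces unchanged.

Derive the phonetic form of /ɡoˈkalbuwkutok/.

[ɡəˈkalbəwkətək]

/o/ (between /ɡ/ and /k/) occurs in an unstressed syllable → [ə] by rule 2.
/a/ (between /k/ and /l/) fails the environment for rule 2, so it stays [a].
Rule 2 applies to /u/ (between /b/ and /w/: in an unstressed syllable) → [ə].
/u/ (between /k/ and /t/): in an unstressed syllable, so rule 2 applies → [ə].
/o/ — between /t/ and /k/, in an unstressed syllable — surfaces as [ə] (rule 2).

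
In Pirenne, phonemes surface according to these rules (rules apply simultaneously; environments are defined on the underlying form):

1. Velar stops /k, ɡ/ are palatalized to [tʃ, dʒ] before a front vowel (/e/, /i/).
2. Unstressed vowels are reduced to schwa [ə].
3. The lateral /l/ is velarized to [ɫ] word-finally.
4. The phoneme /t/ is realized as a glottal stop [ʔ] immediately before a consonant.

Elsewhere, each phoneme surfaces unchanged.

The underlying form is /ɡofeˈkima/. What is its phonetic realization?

[ɡəfəˈtʃimə]

/ɡ/ (word-initial) fails the environment for rule 1, so it stays [ɡ].
Rule 2 applies to /o/ (between /ɡ/ and /f/: in an unstressed syllable) → [ə].
/f/ stays [f].
/e/ (between /f/ and /k/): in an unstressed syllable, so rule 2 applies → [ə].
/k/ meets the environment for rule 1 (before a front vowel) → [tʃ].
/i/ — between /k/ and /m/; rule 2 does not apply here → [i].
/m/ — not in any rule's target class → [m].
/a/ meets the environment for rule 2 (in an unstressed syllable) → [ə].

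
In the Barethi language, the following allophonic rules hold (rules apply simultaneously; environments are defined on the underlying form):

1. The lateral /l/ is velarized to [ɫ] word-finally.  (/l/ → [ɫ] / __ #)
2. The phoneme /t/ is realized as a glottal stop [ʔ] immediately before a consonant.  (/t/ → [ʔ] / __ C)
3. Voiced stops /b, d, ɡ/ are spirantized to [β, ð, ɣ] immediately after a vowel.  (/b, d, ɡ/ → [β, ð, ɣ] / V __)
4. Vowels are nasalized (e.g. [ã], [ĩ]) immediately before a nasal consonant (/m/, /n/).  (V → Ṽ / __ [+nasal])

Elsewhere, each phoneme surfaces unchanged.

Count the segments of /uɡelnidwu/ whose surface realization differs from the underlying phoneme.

2

Segments that undergo a rule: /ɡ/ → [ɣ] (rule 3); /d/ → [ð] (rule 3).
All other segments surface unchanged.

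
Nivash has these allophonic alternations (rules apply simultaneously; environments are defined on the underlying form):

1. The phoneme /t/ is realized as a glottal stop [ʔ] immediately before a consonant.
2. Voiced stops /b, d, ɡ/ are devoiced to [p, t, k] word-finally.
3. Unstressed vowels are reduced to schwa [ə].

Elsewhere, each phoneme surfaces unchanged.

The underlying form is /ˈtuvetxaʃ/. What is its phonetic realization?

/t/ (word-initial) is in the target of rule 1 but the environment (immediately before a consonant) is not met → [t].
/u/ (between /t/ and /v/): rule 3 targets it, but not in an unstressed syllable → unchanged [u].
/v/ (between /u/ and /e/): no rule targets it → [v].
/e/ — between /v/ and /t/, in an unstressed syllable — surfaces as [ə] (rule 3).
/t/ (between /e/ and /x/) occurs immediately before a consonant → [ʔ] by rule 1.
/x/ (between /t/ and /a/): no rule targets it → [x].
/a/ meets the environment for rule 3 (in an unstressed syllable) → [ə].
/ʃ/ — not in any rule's target class → [ʃ].

[ˈtuvəʔxəʃ]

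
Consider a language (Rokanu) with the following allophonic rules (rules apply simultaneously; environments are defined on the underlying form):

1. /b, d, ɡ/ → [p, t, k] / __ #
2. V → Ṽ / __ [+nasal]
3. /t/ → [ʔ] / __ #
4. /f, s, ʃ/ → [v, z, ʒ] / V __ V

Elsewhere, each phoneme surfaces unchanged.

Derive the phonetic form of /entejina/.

/e/ meets the environment for rule 2 (before a nasal consonant) → [ẽ].
/n/ stays [n].
/t/ — between /n/ and /e/; rule 3 does not apply here → [t].
/e/ (between /t/ and /j/) fails the environment for rule 2, so it stays [e].
/j/ (between /e/ and /i/) is unaffected → [j].
/i/ — between /j/ and /n/, before a nasal consonant — surfaces as [ĩ] (rule 2).
/n/ — not in any rule's target class → [n].
/a/ (word-final) fails the environment for rule 2, so it stays [a].

[ẽntejĩna]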